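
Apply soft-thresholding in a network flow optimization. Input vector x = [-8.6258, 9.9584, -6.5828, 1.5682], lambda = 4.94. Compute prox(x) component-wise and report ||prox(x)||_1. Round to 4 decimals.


Soft-thresholding with lambda = 4.94:
prox(-8.6258) = sign(-8.6258)*max(|-8.6258| - 4.94, 0) = -3.6858
prox(9.9584) = sign(9.9584)*max(|9.9584| - 4.94, 0) = 5.0184
prox(-6.5828) = sign(-6.5828)*max(|-6.5828| - 4.94, 0) = -1.6428
prox(1.5682) = sign(1.5682)*max(|1.5682| - 4.94, 0) = 0.0
prox(x) = [-3.6858, 5.0184, -1.6428, 0.0]
||prox(x)||_1 = 3.6858 + 5.0184 + 1.6428 + 0.0 = 10.347


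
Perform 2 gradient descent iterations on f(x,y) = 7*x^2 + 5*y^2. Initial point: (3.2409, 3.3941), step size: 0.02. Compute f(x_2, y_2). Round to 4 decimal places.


Gradient descent on f(x,y) = 7*x^2 + 5*y^2.
Starting point: (3.2409, 3.3941), alpha = 0.02
Step 1: grad_x = 2*7*3.2409 = 45.3726, grad_y = 2*5*3.3941 = 33.941
  x_1 = 3.2409 - 0.02*45.3726 = 2.3334
  y_1 = 3.3941 - 0.02*33.941 = 2.7153
Step 2: grad_x = 2*7*2.3334 = 32.6683, grad_y = 2*5*2.7153 = 27.1528
  x_2 = 2.3334 - 0.02*32.6683 = 1.6801
  y_2 = 2.7153 - 0.02*27.1528 = 2.1722
f(1.6801, 2.1722) = 7*1.6801^2 + 5*2.1722^2 = 43.3515


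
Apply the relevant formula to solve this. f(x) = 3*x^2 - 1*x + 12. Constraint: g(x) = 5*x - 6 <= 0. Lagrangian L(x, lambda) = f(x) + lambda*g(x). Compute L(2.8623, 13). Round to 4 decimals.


Step 1: Evaluate f(x).
f(2.8623) = 3*2.8623^2 - 1*2.8623 + 12 = 33.716
Step 2: Evaluate g(x).
g(2.8623) = 5*2.8623 - 6 = 8.3115
Step 3: Compute Lagrangian.
L = 33.716 + 13*8.3115 = 141.7655


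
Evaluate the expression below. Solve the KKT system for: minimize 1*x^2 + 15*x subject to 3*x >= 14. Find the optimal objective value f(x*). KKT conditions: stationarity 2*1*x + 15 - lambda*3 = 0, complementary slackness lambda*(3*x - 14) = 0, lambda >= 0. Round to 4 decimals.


Step 1: Try lambda = 0 (constraint inactive).
x_unc = -15/(2*1) = -7.5
Check: 3*-7.5 = -22.5 < 14 -- violated!
Step 2: Constraint must be active: 3*x = 14
x* = 14/3 = 4.6667 (rounded; the exact value 14/3 is used below)
lambda = (2*1*(14/3) + 15)/3 = 8.1111
Step 3: Compute optimal value.
f(x*) = 1*(14/3)^2 + 15*(14/3) = 91.7778


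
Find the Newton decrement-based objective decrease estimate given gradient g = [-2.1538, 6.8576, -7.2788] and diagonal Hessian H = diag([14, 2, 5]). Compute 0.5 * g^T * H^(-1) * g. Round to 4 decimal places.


Step 1: H is diagonal, so H^(-1) * g = [-0.1538, 3.4288, -1.4558].
Step 2: g^T H^(-1) g = sum_i g_i^2 / H_ii
  = (-2.1538)^2/14 + (6.8576)^2/2 + (-7.2788)^2/5
  = 0.3313 + 23.5133 + 10.5962 = 34.4409
Step 3: Objective decrease = 0.5 * g^T H^(-1) g = 17.2204


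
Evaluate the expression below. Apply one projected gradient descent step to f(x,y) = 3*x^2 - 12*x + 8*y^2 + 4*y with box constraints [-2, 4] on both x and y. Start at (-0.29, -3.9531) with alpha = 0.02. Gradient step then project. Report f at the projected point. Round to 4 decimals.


Step 1: Compute gradient at (-0.29, -3.9531).
grad_x = 2*3*-0.29 - 12 = -13.74
grad_y = 2*8*-3.9531 + 4 = -59.2496
Step 2: Gradient step.
x_raw = -0.29 - 0.02*-13.74 = -0.0152
y_raw = -3.9531 - 0.02*-59.2496 = -2.7681
Step 3: Project onto [-2, 4].
x_proj = clip(-0.0152) = -0.0152
y_proj = clip(-2.7681) = -2.0
Step 4: Evaluate f.
f(-0.0152, -2.0) = 24.1831


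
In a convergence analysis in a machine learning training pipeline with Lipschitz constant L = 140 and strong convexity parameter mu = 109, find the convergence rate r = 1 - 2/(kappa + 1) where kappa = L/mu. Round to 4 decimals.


Step 1: Compute the condition number.
kappa = L/mu = 140/109 = 1.2844
Step 2: Compute the convergence rate.
r = 1 - 2/(kappa + 1) = 1 - 2*mu/(L + mu) = (L - mu)/(L + mu) = 31/249 = 0.1245


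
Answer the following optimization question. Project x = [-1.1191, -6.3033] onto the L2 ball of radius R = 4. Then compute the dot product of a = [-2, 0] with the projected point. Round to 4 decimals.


Step 1: Compute ||x|| (intermediates to 6 decimals).
||x|| = sqrt((-1.1191)^2 + (-6.3033)^2) = 6.401873
Step 2: Project.
Since ||x|| > R, scale = R/||x|| = 4/6.401873 = 0.624817, proj(x) = scale * x
proj(x) = [-0.699233, -3.938409]
Step 3: Dot product.
a^T * proj(x) = -2*(-0.699233) + 0*(-3.938409) = 1.3985


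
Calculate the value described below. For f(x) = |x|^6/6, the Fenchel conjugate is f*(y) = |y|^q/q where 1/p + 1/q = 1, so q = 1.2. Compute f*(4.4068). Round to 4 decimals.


The conjugate exponent q satisfies 1/p + 1/q = 1.
p = 6, so q = 6/(6 - 1) = 1.2
|y|^q = 4.4068^1.2 = 5.9285
f*(4.4068) = 5.9285 / 1.2 = 4.9405


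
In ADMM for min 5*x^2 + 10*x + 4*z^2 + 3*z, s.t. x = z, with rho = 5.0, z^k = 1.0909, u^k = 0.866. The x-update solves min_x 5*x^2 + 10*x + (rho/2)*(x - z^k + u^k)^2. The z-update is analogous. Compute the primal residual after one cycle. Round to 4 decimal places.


ADMM iteration with rho = 5.0, z^k = 1.0909, u^k = 0.866
Step 1: x-update.
Minimize 5*x^2 + 10*x + (5.0/2)*(x - 1.0909 + 0.866)^2
FOC: (2*5 + 5.0)*x = -10 + 5.0*(1.0909 - 0.866)
x^{k+1} = -0.5917
Step 2: z-update.
Minimize 4*z^2 + 3*z + (5.0/2)*(-0.5917 - z + 0.866)^2
FOC: (2*4 + 5.0)*z = -3 + 5.0*(-0.5917 + 0.866)
z^{k+1} = -0.1253
Step 3: u-update.
u^{k+1} = 0.866 - 0.5917 + 0.1253 = 0.3996
Step 4: Primal residual = |-0.5917 + 0.1253| = 0.4664


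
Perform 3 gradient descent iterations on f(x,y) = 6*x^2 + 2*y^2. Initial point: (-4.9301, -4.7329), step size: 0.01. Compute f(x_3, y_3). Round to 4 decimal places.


Gradient descent on f(x,y) = 6*x^2 + 2*y^2.
Starting point: (-4.9301, -4.7329), alpha = 0.01
Step 1: grad_x = 2*6*-4.9301 = -59.1612, grad_y = 2*2*-4.7329 = -18.9316
  x_1 = -4.9301 - 0.01*-59.1612 = -4.3385
  y_1 = -4.7329 - 0.01*-18.9316 = -4.5436
Step 2: grad_x = 2*6*-4.3385 = -52.0619, grad_y = 2*2*-4.5436 = -18.1743
  x_2 = -4.3385 - 0.01*-52.0619 = -3.8179
  y_2 = -4.5436 - 0.01*-18.1743 = -4.3618
Step 3: grad_x = 2*6*-3.8179 = -45.8144, grad_y = 2*2*-4.3618 = -17.4474
  x_3 = -3.8179 - 0.01*-45.8144 = -3.3597
  y_3 = -4.3618 - 0.01*-17.4474 = -4.1874
f(-3.3597, -4.1874) = 6*(-3.3597)^2 + 2*(-4.1874)^2 = 102.7946


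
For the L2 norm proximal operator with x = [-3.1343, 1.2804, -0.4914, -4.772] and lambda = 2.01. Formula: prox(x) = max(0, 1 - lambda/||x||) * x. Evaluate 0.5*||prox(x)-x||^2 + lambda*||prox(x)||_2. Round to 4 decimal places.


Step 1: Compute ||x||.
||x|| = 5.8717
Step 2: Compute scaling factor.
scale = max(0, 1 - 2.01/5.8717) = 0.6577
Step 3: prox(x) = [-2.0614, 0.8421, -0.3232, -3.1384]
||prox(x)|| = 3.8617
Step 4: Proximal objective.
0.5*||prox-x||^2 = 2.0201
lambda*||prox|| = 7.762
Total = 9.782


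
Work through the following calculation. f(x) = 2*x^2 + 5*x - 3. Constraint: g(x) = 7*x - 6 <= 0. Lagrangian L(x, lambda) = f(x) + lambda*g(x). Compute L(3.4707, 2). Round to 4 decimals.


Step 1: Evaluate f(x).
f(3.4707) = 2*3.4707^2 + 5*3.4707 - 3 = 38.445
Step 2: Evaluate g(x).
g(3.4707) = 7*3.4707 - 6 = 18.2949
Step 3: Compute Lagrangian.
L = 38.445 + 2*18.2949 = 75.0348


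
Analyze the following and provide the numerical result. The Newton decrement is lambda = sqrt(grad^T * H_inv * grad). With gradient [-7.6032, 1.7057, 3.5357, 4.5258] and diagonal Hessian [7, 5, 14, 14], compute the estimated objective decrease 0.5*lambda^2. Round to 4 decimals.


Step 1: H is diagonal, so H^(-1) * g = [-1.0862, 0.3411, 0.2526, 0.3233].
Step 2: g^T H^(-1) g = sum_i g_i^2 / H_ii
  = (-7.6032)^2/7 + (1.7057)^2/5 + (3.5357)^2/14 + (4.5258)^2/14
  = 8.2584 + 0.5819 + 0.8929 + 1.4631 = 11.1963
Step 3: Objective decrease = 0.5 * g^T H^(-1) g = 5.5981


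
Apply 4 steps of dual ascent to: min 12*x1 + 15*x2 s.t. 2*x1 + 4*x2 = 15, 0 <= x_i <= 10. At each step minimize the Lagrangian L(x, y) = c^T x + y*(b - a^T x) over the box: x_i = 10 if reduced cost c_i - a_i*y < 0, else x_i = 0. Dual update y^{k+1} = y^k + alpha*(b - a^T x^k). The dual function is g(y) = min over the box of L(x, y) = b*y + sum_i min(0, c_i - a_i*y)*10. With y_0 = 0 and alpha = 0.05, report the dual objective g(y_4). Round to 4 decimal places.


Dual ascent for LP: min 12*x1 + 15*x2, 2*x1 + 4*x2 = 15, 0 <= x_i <= 10
Step 1: y^k = 0.0, reduced costs: (12.0, 15.0)
  x^k = (0.0, 0.0), subgradient = b - a^T x = 15.0
  y^{k+1} = 0.0 + 0.05*15.0 = 0.75
Step 2: y^k = 0.75, reduced costs: (10.5, 12.0)
  x^k = (0.0, 0.0), subgradient = b - a^T x = 15.0
  y^{k+1} = 0.75 + 0.05*15.0 = 1.5
Step 3: y^k = 1.5, reduced costs: (9.0, 9.0)
  x^k = (0.0, 0.0), subgradient = b - a^T x = 15.0
  y^{k+1} = 1.5 + 0.05*15.0 = 2.25
Step 4: y^k = 2.25, reduced costs: (7.5, 6.0)
  x^k = (0.0, 0.0), subgradient = b - a^T x = 15.0
  y^{k+1} = 2.25 + 0.05*15.0 = 3.0
Dual objective at y_4 = 3.0: reduced costs (6.0, 3.0), box minimizer x = (0.0, 0.0)
g(y_4) = b*y + (c1 - a1*y)*x1 + (c2 - a2*y)*x2 = 15*3.0 + 6.0*0.0 + 3.0*0.0 = 45.0 + 0.0 + 0.0 = 45.0


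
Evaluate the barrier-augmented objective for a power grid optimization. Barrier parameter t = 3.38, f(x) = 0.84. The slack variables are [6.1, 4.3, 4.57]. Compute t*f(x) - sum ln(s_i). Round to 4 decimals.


Step 1: Compute log-barrier.
ln values: [1.8083, 1.4586, 1.5195]
phi = -(1.8083 + 1.4586 + 1.5195) = -4.7864
Step 2: Compute augmented objective.
t*f(x) = 3.38*0.84 = 2.8392
Total = 2.8392 - 4.7864 = -1.9472


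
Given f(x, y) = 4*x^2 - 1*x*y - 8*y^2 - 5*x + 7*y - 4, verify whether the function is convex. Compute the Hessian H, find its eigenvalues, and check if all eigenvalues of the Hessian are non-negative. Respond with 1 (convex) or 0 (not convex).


The Hessian of f(x,y) = 4*x^2 - 1*x*y - 8*y^2 - 5*x + 7*y - 4 is:
H = [[8, -1], [-1, -16]]
Trace = 8 - 16 = -8
Determinant = 8*-16 - (-1)^2 = -129
Discriminant = (-8)^2 - 4*-129 = 580.0
Eigenvalues: lambda_1 = -16.0416, lambda_2 = 8.0416
The function is not convex.

0


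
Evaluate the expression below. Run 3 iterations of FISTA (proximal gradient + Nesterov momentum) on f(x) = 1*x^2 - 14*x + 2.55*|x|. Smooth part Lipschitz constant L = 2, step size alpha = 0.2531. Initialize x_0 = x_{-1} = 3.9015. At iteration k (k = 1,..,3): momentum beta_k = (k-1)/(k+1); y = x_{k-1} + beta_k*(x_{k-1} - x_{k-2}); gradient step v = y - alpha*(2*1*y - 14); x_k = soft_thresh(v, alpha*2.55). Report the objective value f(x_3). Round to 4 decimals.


FISTA on f(x) = 1*x^2 - 14*x + 2.55*|x|
L = 2, alpha = 0.2531
Iteration 1: beta = 0.0, y = 3.9015 + 0.0*(3.9015 - 3.9015) = 3.9015
  grad(y) = -6.197, v = y - alpha*grad = 5.47
  prox(v) = soft_thresh(5.47, 0.6454) = 4.8246
Iteration 2: beta = 0.3333, y = 4.8246 + 0.3333*(4.8246 - 3.9015) = 5.1322
  grad(y) = -3.7355, v = y - alpha*grad = 6.0777
  prox(v) = soft_thresh(6.0777, 0.6454) = 5.4323
Iteration 3: beta = 0.5, y = 5.4323 + 0.5*(5.4323 - 4.8246) = 5.7362
  grad(y) = -2.5277, v = y - alpha*grad = 6.3759
  prox(v) = soft_thresh(6.3759, 0.6454) = 5.7305
f(x_3) = 1*5.7305^2 - 14*5.7305 + 2.55*|5.7305| = -32.7756


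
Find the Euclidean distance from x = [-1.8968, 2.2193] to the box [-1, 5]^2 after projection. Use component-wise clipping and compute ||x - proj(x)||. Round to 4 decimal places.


Project each component onto [-1, 5].
clip(-1.8968) = -1.0, clip(2.2193) = 2.2193
Projection = [-1.0, 2.2193]
Squared diffs: [0.8043, 0.0]
Distance = sqrt(0.8043) = 0.8968


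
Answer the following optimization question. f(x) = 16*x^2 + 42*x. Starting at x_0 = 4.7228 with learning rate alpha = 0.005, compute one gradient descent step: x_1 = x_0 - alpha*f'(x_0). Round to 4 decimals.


We compute the gradient at x_0 and apply the update.
f'(x) = 32*x + 42
f'(4.7228) = 32*4.7228 + 42 = 193.1296
x_1 = 4.7228 - 0.005*193.1296 = 3.7572


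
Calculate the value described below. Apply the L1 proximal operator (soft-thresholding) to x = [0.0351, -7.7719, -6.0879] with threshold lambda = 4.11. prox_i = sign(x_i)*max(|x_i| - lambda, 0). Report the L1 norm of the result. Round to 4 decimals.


Soft-thresholding with lambda = 4.11:
prox(0.0351) = sign(0.0351)*max(|0.0351| - 4.11, 0) = 0.0
prox(-7.7719) = sign(-7.7719)*max(|-7.7719| - 4.11, 0) = -3.6619
prox(-6.0879) = sign(-6.0879)*max(|-6.0879| - 4.11, 0) = -1.9779
prox(x) = [0.0, -3.6619, -1.9779]
||prox(x)||_1 = 0.0 + 3.6619 + 1.9779 = 5.6398


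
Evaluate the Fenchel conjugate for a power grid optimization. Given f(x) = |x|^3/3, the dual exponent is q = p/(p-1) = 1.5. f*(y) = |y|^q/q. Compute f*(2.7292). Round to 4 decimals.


The conjugate exponent q satisfies 1/p + 1/q = 1.
p = 3, so q = 3/(3 - 1) = 1.5
|y|^q = 2.7292^1.5 = 4.5087
f*(2.7292) = 4.5087 / 1.5 = 3.0058


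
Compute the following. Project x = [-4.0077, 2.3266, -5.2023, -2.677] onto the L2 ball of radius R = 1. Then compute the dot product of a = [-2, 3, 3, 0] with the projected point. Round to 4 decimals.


Step 1: Compute ||x|| (intermediates to 6 decimals).
||x|| = sqrt((-4.0077)^2 + 2.3266^2 + (-5.2023)^2 + (-2.677)^2) = 7.463577
Step 2: Project.
Since ||x|| > R, scale = R/||x|| = 1/7.463577 = 0.133984, proj(x) = scale * x
proj(x) = [-0.536968, 0.311727, -0.697025, -0.358675]
Step 3: Dot product.
a^T * proj(x) = -2*(-0.536968) + 3*0.311727 + 3*(-0.697025) + 0*(-0.358675) = -0.082


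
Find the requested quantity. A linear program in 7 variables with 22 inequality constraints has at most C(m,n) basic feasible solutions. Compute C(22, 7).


Each vertex corresponds to some choice of n active constraints out of m, so the number of vertices is at most C(m, n) = m! / (n!(m-n)!).
m = 22, n = 7
Numerator: 22 * 21 * 20 * 19 * 18 * 17 * 16
Denominator: 7! = 5040
C(22, 7) = 170544


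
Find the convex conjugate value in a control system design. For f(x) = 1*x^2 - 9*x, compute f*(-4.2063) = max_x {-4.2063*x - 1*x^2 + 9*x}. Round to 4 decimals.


f*(y) = sup_x {y*x - a*x^2 - b*x} = sup_x {(y-b)*x - a*x^2}
FOC: (y - b) - 2a*x = 0 => x* = (y - b)/(2a)
x* = (-4.2063 + 9)/(2*1) = 2.3969
f*(-4.2063) = (y-b)^2/(4a) = (-4.2063 + 9)^2/(4*1)
= 22.9796/4 = 5.7449


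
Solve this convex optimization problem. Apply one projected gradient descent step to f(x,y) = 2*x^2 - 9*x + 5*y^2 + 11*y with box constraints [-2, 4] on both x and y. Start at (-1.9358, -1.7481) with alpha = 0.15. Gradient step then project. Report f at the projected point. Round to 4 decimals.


Step 1: Compute gradient at (-1.9358, -1.7481).
grad_x = 2*2*-1.9358 - 9 = -16.7432
grad_y = 2*5*-1.7481 + 11 = -6.481
Step 2: Gradient step.
x_raw = -1.9358 - 0.15*-16.7432 = 0.5757
y_raw = -1.7481 - 0.15*-6.481 = -0.776
Step 3: Project onto [-2, 4].
x_proj = clip(0.5757) = 0.5757
y_proj = clip(-0.776) = -0.776
Step 4: Evaluate f.
f(0.5757, -0.776) = -10.0433


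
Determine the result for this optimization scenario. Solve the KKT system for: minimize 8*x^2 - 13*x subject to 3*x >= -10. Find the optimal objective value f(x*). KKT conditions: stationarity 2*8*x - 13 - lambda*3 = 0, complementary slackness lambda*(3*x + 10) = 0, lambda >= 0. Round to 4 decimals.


Step 1: Try lambda = 0 (constraint inactive).
Stationarity: 2*8*x - 13 = 0
x* = 13/(2*8) = 0.8125
Check constraint: 3*0.8125 = 2.4375 >= -10 -- satisfied.
Step 2: Compute optimal value.
f(x*) = 8*0.8125^2 - 13*0.8125 = -5.2813


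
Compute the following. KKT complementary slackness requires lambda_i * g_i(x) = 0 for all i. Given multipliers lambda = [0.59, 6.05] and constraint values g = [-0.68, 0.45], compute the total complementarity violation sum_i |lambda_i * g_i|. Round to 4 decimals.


KKT complementary slackness check:
lambda_1 * g_1 = 0.59 * -0.68 = -0.4012
lambda_2 * g_2 = 6.05 * 0.45 = 2.7225
Total violation = 0.4012 + 2.7225 = 3.1237


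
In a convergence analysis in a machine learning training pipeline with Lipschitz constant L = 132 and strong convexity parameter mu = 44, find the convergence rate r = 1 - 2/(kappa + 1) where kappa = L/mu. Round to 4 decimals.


Step 1: Compute the condition number.
kappa = L/mu = 132/44 = 3.0
Step 2: Compute the convergence rate.
r = 1 - 2/(kappa + 1) = 1 - 2*mu/(L + mu) = (L - mu)/(L + mu) = 88/176 = 0.5


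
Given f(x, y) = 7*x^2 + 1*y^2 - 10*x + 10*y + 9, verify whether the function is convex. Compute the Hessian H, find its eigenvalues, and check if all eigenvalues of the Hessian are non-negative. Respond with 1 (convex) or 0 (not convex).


The Hessian of f(x,y) = 7*x^2 + 1*y^2 - 10*x + 10*y + 9 is:
H = [[14, 0], [0, 2]]
Trace = 14 + 2 = 16
Determinant = 14*2 - (0)^2 = 28
Discriminant = (16)^2 - 4*28 = 144.0
Eigenvalues: lambda_1 = 2.0, lambda_2 = 14.0
The function is convex.

1


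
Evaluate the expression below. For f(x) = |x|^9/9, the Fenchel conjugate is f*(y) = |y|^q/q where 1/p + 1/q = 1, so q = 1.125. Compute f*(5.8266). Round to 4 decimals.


The conjugate exponent q satisfies 1/p + 1/q = 1.
p = 9, so q = 9/(9 - 1) = 1.125
|y|^q = 5.8266^1.125 = 7.2626
f*(5.8266) = 7.2626 / 1.125 = 6.4556


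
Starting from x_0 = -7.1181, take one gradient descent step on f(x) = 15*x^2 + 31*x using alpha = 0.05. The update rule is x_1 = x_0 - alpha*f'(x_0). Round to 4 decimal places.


We compute the gradient at x_0 and apply the update.
f'(x) = 30*x + 31
f'(-7.1181) = 30*-7.1181 + 31 = -182.543
x_1 = -7.1181 - 0.05*-182.543 = 2.0091


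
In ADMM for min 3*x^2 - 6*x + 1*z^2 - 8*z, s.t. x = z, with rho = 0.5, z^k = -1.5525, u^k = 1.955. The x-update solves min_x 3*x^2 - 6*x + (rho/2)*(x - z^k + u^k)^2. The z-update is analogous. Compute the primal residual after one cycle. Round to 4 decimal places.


ADMM iteration with rho = 0.5, z^k = -1.5525, u^k = 1.955
Step 1: x-update.
Minimize 3*x^2 - 6*x + (0.5/2)*(x + 1.5525 + 1.955)^2
FOC: (2*3 + 0.5)*x = 6 + 0.5*(-1.5525 - 1.955)
x^{k+1} = 0.6533
Step 2: z-update.
Minimize 1*z^2 - 8*z + (0.5/2)*(0.6533 - z + 1.955)^2
FOC: (2*1 + 0.5)*z = 8 + 0.5*(0.6533 + 1.955)
z^{k+1} = 3.7217
Step 3: u-update.
u^{k+1} = 1.955 + 0.6533 - 3.7217 = -1.1134
Step 4: Primal residual = |0.6533 - 3.7217| = 3.0684


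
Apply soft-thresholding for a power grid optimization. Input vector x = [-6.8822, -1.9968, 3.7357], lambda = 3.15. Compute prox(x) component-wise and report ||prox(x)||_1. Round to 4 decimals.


Soft-thresholding with lambda = 3.15:
prox(-6.8822) = sign(-6.8822)*max(|-6.8822| - 3.15, 0) = -3.7322
prox(-1.9968) = sign(-1.9968)*max(|-1.9968| - 3.15, 0) = 0.0
prox(3.7357) = sign(3.7357)*max(|3.7357| - 3.15, 0) = 0.5857
prox(x) = [-3.7322, 0.0, 0.5857]
||prox(x)||_1 = 3.7322 + 0.0 + 0.5857 = 4.3179


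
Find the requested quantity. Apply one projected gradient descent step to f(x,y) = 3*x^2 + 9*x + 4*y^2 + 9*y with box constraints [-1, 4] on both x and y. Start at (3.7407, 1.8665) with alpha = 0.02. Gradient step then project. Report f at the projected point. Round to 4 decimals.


Step 1: Compute gradient at (3.7407, 1.8665).
grad_x = 2*3*3.7407 + 9 = 31.4442
grad_y = 2*4*1.8665 + 9 = 23.932
Step 2: Gradient step.
x_raw = 3.7407 - 0.02*31.4442 = 3.1118
y_raw = 1.8665 - 0.02*23.932 = 1.3879
Step 3: Project onto [-1, 4].
x_proj = clip(3.1118) = 3.1118
y_proj = clip(1.3879) = 1.3879
Step 4: Evaluate f.
f(3.1118, 1.3879) = 77.2519


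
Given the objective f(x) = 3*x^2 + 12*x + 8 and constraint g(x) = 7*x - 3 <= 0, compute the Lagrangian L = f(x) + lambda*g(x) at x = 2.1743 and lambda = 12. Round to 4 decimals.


Step 1: Evaluate f(x).
f(2.1743) = 3*2.1743^2 + 12*2.1743 + 8 = 48.2743
Step 2: Evaluate g(x).
g(2.1743) = 7*2.1743 - 3 = 12.2201
Step 3: Compute Lagrangian.
L = 48.2743 + 12*12.2201 = 194.9155


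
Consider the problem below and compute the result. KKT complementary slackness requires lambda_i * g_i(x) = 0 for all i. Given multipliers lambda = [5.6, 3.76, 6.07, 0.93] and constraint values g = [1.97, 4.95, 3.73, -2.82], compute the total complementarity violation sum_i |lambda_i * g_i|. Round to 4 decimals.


KKT complementary slackness check:
lambda_1 * g_1 = 5.6 * 1.97 = 11.032
lambda_2 * g_2 = 3.76 * 4.95 = 18.612
lambda_3 * g_3 = 6.07 * 3.73 = 22.6411
lambda_4 * g_4 = 0.93 * -2.82 = -2.6226
Total violation = 11.032 + 18.612 + 22.6411 + 2.6226 = 54.9077


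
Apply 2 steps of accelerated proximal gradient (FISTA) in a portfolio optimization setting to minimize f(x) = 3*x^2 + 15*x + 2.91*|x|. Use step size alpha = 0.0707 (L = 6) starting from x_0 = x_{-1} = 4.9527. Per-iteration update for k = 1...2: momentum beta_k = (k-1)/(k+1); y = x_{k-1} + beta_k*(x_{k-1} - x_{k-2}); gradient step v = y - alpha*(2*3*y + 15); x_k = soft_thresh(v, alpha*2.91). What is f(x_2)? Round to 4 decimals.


FISTA on f(x) = 3*x^2 + 15*x + 2.91*|x|
L = 6, alpha = 0.0707
Iteration 1: beta = 0.0, y = 4.9527 + 0.0*(4.9527 - 4.9527) = 4.9527
  grad(y) = 44.7162, v = y - alpha*grad = 1.7913
  prox(v) = soft_thresh(1.7913, 0.2057) = 1.5855
Iteration 2: beta = 0.3333, y = 1.5855 + 0.3333*(1.5855 - 4.9527) = 0.4631
  grad(y) = 17.7788, v = y - alpha*grad = -0.7938
  prox(v) = soft_thresh(-0.7938, 0.2057) = -0.5881
f(x_2) = 3*(-0.5881)^2 + 15*(-0.5881) + 2.91*|-0.5881| = -6.0724


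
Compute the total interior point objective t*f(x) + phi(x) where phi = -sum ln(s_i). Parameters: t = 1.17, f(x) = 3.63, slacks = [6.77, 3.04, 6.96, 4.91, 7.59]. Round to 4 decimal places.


Step 1: Compute log-barrier.
ln values: [1.9125, 1.1119, 1.9402, 1.5913, 2.0268]
phi = -(1.9125 + 1.1119 + 1.9402 + 1.5913 + 2.0268) = -8.5826
Step 2: Compute augmented objective.
t*f(x) = 1.17*3.63 = 4.2471
Total = 4.2471 - 8.5826 = -4.3355


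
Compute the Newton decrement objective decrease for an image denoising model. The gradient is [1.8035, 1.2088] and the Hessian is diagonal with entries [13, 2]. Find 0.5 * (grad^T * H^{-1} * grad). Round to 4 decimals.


Step 1: H is diagonal, so H^(-1) * g = [0.1387, 0.6044].
Step 2: g^T H^(-1) g = sum_i g_i^2 / H_ii
  = (1.8035)^2/13 + (1.2088)^2/2
  = 0.2502 + 0.7306 = 0.9808
Step 3: Objective decrease = 0.5 * g^T H^(-1) g = 0.4904


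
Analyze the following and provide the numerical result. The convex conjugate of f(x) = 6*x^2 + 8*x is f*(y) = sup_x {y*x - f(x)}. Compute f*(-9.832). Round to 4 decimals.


f*(y) = sup_x {y*x - a*x^2 - b*x} = sup_x {(y-b)*x - a*x^2}
FOC: (y - b) - 2a*x = 0 => x* = (y - b)/(2a)
x* = (-9.832 - 8)/(2*6) = -1.486
f*(-9.832) = (y-b)^2/(4a) = (-9.832 - 8)^2/(4*6)
= 317.9802/24 = 13.2492


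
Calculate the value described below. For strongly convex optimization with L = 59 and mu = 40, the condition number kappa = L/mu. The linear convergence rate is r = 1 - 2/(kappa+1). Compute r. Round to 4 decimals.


Step 1: Compute the condition number.
kappa = L/mu = 59/40 = 1.475
Step 2: Compute the convergence rate.
r = 1 - 2/(kappa + 1) = 1 - 2*mu/(L + mu) = (L - mu)/(L + mu) = 19/99 = 0.1919


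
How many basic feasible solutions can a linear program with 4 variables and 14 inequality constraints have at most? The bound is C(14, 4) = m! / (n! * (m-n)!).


Each vertex corresponds to some choice of n active constraints out of m, so the number of vertices is at most C(m, n) = m! / (n!(m-n)!).
m = 14, n = 4
Numerator: 14 * 13 * 12 * 11
Denominator: 4! = 24
C(14, 4) = 1001


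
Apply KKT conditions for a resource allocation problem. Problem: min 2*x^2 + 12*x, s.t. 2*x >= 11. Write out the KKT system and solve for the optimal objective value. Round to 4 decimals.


Step 1: Try lambda = 0 (constraint inactive).
x_unc = -12/(2*2) = -3.0
Check: 2*-3.0 = -6.0 < 11 -- violated!
Step 2: Constraint must be active: 2*x = 11
x* = 11/2 = 5.5
lambda = (2*2*5.5 + 12)/2 = 17.0
Step 3: Compute optimal value.
f(x*) = 2*5.5^2 + 12*5.5 = 126.5


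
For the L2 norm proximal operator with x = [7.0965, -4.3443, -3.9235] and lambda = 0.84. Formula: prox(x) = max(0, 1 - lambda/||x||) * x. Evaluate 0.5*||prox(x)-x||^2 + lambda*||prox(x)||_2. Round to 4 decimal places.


Step 1: Compute ||x||.
||x|| = 9.1993
Step 2: Compute scaling factor.
scale = max(0, 1 - 0.84/9.1993) = 0.9087
Step 3: prox(x) = [6.4485, -3.9476, -3.5652]
||prox(x)|| = 8.3593
Step 4: Proximal objective.
0.5*||prox-x||^2 = 0.3528
lambda*||prox|| = 7.0218
Total = 7.3746


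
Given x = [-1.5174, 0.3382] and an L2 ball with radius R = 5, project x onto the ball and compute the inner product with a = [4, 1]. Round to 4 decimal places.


Step 1: Compute ||x|| (intermediates to 6 decimals).
||x|| = sqrt((-1.5174)^2 + 0.3382^2) = 1.554632
Step 2: Project.
Since ||x|| <= R, proj = x (no scaling needed).
proj(x) = [-1.5174, 0.3382]
Step 3: Dot product.
a^T * proj(x) = 4*(-1.5174) + 1*0.3382 = -5.7314


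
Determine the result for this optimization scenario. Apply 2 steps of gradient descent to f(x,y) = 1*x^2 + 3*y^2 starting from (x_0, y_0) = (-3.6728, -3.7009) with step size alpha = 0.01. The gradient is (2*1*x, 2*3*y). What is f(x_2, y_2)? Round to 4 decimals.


Gradient descent on f(x,y) = 1*x^2 + 3*y^2.
Starting point: (-3.6728, -3.7009), alpha = 0.01
Step 1: grad_x = 2*1*-3.6728 = -7.3456, grad_y = 2*3*-3.7009 = -22.2054
  x_1 = -3.6728 - 0.01*-7.3456 = -3.5993
  y_1 = -3.7009 - 0.01*-22.2054 = -3.4788
Step 2: grad_x = 2*1*-3.5993 = -7.1987, grad_y = 2*3*-3.4788 = -20.8731
  x_2 = -3.5993 - 0.01*-7.1987 = -3.5274
  y_2 = -3.4788 - 0.01*-20.8731 = -3.2701
f(-3.5274, -3.2701) = 1*(-3.5274)^2 + 3*(-3.2701)^2 = 44.5232


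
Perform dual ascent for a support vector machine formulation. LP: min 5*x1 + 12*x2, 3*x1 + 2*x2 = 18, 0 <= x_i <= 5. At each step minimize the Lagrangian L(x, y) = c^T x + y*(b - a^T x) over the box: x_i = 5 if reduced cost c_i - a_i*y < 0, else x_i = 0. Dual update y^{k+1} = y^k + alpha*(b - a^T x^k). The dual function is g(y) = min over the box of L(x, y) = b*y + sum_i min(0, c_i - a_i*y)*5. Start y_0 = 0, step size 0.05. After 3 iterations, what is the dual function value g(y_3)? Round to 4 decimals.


Dual ascent for LP: min 5*x1 + 12*x2, 3*x1 + 2*x2 = 18, 0 <= x_i <= 5
Step 1: y^k = 0.0, reduced costs: (5.0, 12.0)
  x^k = (0.0, 0.0), subgradient = b - a^T x = 18.0
  y^{k+1} = 0.0 + 0.05*18.0 = 0.9
Step 2: y^k = 0.9, reduced costs: (2.3, 10.2)
  x^k = (0.0, 0.0), subgradient = b - a^T x = 18.0
  y^{k+1} = 0.9 + 0.05*18.0 = 1.8
Step 3: y^k = 1.8, reduced costs: (-0.4, 8.4)
  x^k = (5.0, 0.0), subgradient = b - a^T x = 3.0
  y^{k+1} = 1.8 + 0.05*3.0 = 1.95
Dual objective at y_3 = 1.95: reduced costs (-0.85, 8.1), box minimizer x = (5.0, 0.0)
g(y_3) = b*y + (c1 - a1*y)*x1 + (c2 - a2*y)*x2 = 18*1.95 + (-0.85)*5.0 + 8.1*0.0 = 35.1 - 4.25 + 0.0 = 30.85


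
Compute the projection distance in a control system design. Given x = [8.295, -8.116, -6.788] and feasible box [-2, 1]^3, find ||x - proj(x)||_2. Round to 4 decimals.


Project each component onto [-2, 1].
clip(8.295) = 1.0, clip(-8.116) = -2.0, clip(-6.788) = -2.0
Projection = [1.0, -2.0, -2.0]
Squared diffs: [53.217, 37.4055, 22.9249]
Distance = sqrt(113.5474) = 10.6559


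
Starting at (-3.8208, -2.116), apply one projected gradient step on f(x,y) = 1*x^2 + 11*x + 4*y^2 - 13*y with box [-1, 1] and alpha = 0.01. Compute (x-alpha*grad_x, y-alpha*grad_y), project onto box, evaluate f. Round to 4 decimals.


Step 1: Compute gradient at (-3.8208, -2.116).
grad_x = 2*1*-3.8208 + 11 = 3.3584
grad_y = 2*4*-2.116 - 13 = -29.928
Step 2: Gradient step.
x_raw = -3.8208 - 0.01*3.3584 = -3.8544
y_raw = -2.116 - 0.01*-29.928 = -1.8167
Step 3: Project onto [-1, 1].
x_proj = clip(-3.8544) = -1.0
y_proj = clip(-1.8167) = -1.0
Step 4: Evaluate f.
f(-1.0, -1.0) = 7.0


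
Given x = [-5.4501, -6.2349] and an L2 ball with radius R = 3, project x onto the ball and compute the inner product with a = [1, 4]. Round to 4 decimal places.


Step 1: Compute ||x|| (intermediates to 6 decimals).
||x|| = sqrt((-5.4501)^2 + (-6.2349)^2) = 8.281157
Step 2: Project.
Since ||x|| > R, scale = R/||x|| = 3/8.281157 = 0.362268, proj(x) = scale * x
proj(x) = [-1.974397, -2.258705]
Step 3: Dot product.
a^T * proj(x) = 1*(-1.974397) + 4*(-2.258705) = -11.0092


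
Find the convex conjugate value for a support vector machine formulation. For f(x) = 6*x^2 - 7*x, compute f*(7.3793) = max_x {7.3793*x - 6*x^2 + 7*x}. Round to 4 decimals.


f*(y) = sup_x {y*x - a*x^2 - b*x} = sup_x {(y-b)*x - a*x^2}
FOC: (y - b) - 2a*x = 0 => x* = (y - b)/(2a)
x* = (7.3793 + 7)/(2*6) = 1.1983
f*(7.3793) = (y-b)^2/(4a) = (7.3793 + 7)^2/(4*6)
= 206.7643/24 = 8.6152


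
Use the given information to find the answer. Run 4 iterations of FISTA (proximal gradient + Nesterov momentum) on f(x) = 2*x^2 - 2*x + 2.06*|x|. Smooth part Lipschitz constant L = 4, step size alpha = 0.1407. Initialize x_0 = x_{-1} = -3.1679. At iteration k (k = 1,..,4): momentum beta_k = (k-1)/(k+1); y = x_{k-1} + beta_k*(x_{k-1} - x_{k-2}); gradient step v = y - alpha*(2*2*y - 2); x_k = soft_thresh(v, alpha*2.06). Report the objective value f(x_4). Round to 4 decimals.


FISTA on f(x) = 2*x^2 - 2*x + 2.06*|x|
L = 4, alpha = 0.1407
Iteration 1: beta = 0.0, y = -3.1679 + 0.0*(-3.1679 + 3.1679) = -3.1679
  grad(y) = -14.6716, v = y - alpha*grad = -1.1036
  prox(v) = soft_thresh(-1.1036, 0.2898) = -0.8138
Iteration 2: beta = 0.3333, y = -0.8138 + 0.3333*(-0.8138 + 3.1679) = -0.0291
  grad(y) = -2.1162, v = y - alpha*grad = 0.2687
  prox(v) = soft_thresh(0.2687, 0.2898) = 0.0
Iteration 3: beta = 0.5, y = 0.0 + 0.5*(0.0 + 0.8138) = 0.4069
  grad(y) = -0.3725, v = y - alpha*grad = 0.4593
  prox(v) = soft_thresh(0.4593, 0.2898) = 0.1694
Iteration 4: beta = 0.6, y = 0.1694 + 0.6*(0.1694 - 0.0) = 0.2711
  grad(y) = -0.9155, v = y - alpha*grad = 0.3999
  prox(v) = soft_thresh(0.3999, 0.2898) = 0.1101
f(x_4) = 2*0.1101^2 - 2*0.1101 + 2.06*|0.1101| = 0.0308


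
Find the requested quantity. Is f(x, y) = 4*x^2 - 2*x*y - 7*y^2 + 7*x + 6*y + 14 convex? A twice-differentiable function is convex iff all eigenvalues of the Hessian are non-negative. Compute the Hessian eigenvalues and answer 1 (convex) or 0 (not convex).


The Hessian of f(x,y) = 4*x^2 - 2*x*y - 7*y^2 + 7*x + 6*y + 14 is:
H = [[8, -2], [-2, -14]]
Trace = 8 - 14 = -6
Determinant = 8*-14 - (-2)^2 = -116
Discriminant = (-6)^2 - 4*-116 = 500.0
Eigenvalues: lambda_1 = -14.1803, lambda_2 = 8.1803
The function is not convex.

0


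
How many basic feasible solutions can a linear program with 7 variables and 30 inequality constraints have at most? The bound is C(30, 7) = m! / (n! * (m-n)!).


Each vertex corresponds to some choice of n active constraints out of m, so the number of vertices is at most C(m, n) = m! / (n!(m-n)!).
m = 30, n = 7
Numerator: 30 * 29 * 28 * 27 * 26 * 25 * 24
Denominator: 7! = 5040
C(30, 7) = 2035800


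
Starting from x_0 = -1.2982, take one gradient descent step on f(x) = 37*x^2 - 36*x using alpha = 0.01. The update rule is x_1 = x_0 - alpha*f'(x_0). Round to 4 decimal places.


We compute the gradient at x_0 and apply the update.
f'(x) = 74*x - 36
f'(-1.2982) = 74*-1.2982 - 36 = -132.0668
x_1 = -1.2982 - 0.01*-132.0668 = 0.0225


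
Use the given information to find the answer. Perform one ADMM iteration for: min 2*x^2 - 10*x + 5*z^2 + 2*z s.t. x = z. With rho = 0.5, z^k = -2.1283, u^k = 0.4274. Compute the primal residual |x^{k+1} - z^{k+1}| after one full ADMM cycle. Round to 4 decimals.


ADMM iteration with rho = 0.5, z^k = -2.1283, u^k = 0.4274
Step 1: x-update.
Minimize 2*x^2 - 10*x + (0.5/2)*(x + 2.1283 + 0.4274)^2
FOC: (2*2 + 0.5)*x = 10 + 0.5*(-2.1283 - 0.4274)
x^{k+1} = 1.9383
Step 2: z-update.
Minimize 5*z^2 + 2*z + (0.5/2)*(1.9383 - z + 0.4274)^2
FOC: (2*5 + 0.5)*z = -2 + 0.5*(1.9383 + 0.4274)
z^{k+1} = -0.0778
Step 3: u-update.
u^{k+1} = 0.4274 + 1.9383 + 0.0778 = 2.4435
Step 4: Primal residual = |1.9383 + 0.0778| = 2.0161


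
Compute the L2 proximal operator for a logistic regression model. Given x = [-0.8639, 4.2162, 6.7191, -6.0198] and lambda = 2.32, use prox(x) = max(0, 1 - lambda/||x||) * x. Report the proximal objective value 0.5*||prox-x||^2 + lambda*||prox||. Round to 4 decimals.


Step 1: Compute ||x||.
||x|| = 9.9953
Step 2: Compute scaling factor.
scale = max(0, 1 - 2.32/9.9953) = 0.7679
Step 3: prox(x) = [-0.6634, 3.2376, 5.1595, -4.6226]
||prox(x)|| = 7.6753
Step 4: Proximal objective.
0.5*||prox-x||^2 = 2.6912
lambda*||prox|| = 17.8067
Total = 20.498


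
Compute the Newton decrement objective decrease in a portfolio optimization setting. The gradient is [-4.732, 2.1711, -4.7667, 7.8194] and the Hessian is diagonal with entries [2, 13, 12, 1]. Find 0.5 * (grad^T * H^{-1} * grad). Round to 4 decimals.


Step 1: H is diagonal, so H^(-1) * g = [-2.366, 0.167, -0.3972, 7.8194].
Step 2: g^T H^(-1) g = sum_i g_i^2 / H_ii
  = (-4.732)^2/2 + (2.1711)^2/13 + (-4.7667)^2/12 + (7.8194)^2/1
  = 11.1959 + 0.3626 + 1.8935 + 61.143 = 74.595
Step 3: Objective decrease = 0.5 * g^T H^(-1) g = 37.2975


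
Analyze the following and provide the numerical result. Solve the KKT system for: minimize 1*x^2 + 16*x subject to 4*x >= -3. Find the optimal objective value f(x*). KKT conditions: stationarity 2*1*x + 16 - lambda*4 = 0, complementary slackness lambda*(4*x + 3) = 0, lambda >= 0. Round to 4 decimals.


Step 1: Try lambda = 0 (constraint inactive).
x_unc = -16/(2*1) = -8.0
Check: 4*-8.0 = -32.0 < -3 -- violated!
Step 2: Constraint must be active: 4*x = -3
x* = -3/4 = -0.75
lambda = (2*1*(-0.75) + 16)/4 = 3.625
Step 3: Compute optimal value.
f(x*) = 1*(-0.75)^2 + 16*(-0.75) = -11.4375


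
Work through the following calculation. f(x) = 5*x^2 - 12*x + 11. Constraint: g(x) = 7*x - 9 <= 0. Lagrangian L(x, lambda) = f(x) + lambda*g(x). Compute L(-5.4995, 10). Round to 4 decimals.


Step 1: Evaluate f(x).
f(-5.4995) = 5*(-5.4995)^2 - 12*(-5.4995) + 11 = 228.2165
Step 2: Evaluate g(x).
g(-5.4995) = 7*-5.4995 - 9 = -47.4965
Step 3: Compute Lagrangian.
L = 228.2165 + 10*-47.4965 = -246.7485


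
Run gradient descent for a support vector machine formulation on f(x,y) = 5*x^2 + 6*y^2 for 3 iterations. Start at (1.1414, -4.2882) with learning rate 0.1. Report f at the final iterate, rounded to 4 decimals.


Gradient descent on f(x,y) = 5*x^2 + 6*y^2.
Starting point: (1.1414, -4.2882), alpha = 0.1
Step 1: grad_x = 2*5*1.1414 = 11.414, grad_y = 2*6*-4.2882 = -51.4584
  x_1 = 1.1414 - 0.1*11.414 = 0.0
  y_1 = -4.2882 - 0.1*-51.4584 = 0.8576
Step 2: grad_x = 2*5*0.0 = 0.0, grad_y = 2*6*0.8576 = 10.2917
  x_2 = 0.0 - 0.1*0.0 = 0.0
  y_2 = 0.8576 - 0.1*10.2917 = -0.1715
Step 3: grad_x = 2*5*0.0 = 0.0, grad_y = 2*6*-0.1715 = -2.0583
  x_3 = 0.0 - 0.1*0.0 = 0.0
  y_3 = -0.1715 - 0.1*-2.0583 = 0.0343
f(0.0, 0.0343) = 5*0.0^2 + 6*0.0343^2 = 0.0071


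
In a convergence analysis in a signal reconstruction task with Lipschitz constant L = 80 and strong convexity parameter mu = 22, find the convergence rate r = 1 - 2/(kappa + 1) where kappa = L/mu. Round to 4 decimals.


Step 1: Compute the condition number.
kappa = L/mu = 80/22 = 3.6364
Step 2: Compute the convergence rate.
r = 1 - 2/(kappa + 1) = 1 - 2*mu/(L + mu) = (L - mu)/(L + mu) = 58/102 = 0.5686


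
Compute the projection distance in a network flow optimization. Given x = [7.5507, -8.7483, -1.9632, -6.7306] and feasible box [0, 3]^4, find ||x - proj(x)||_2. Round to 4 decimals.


Project each component onto [0, 3].
clip(7.5507) = 3.0, clip(-8.7483) = 0.0, clip(-1.9632) = 0.0, clip(-6.7306) = 0.0
Projection = [3.0, 0.0, 0.0, 0.0]
Squared diffs: [20.7089, 76.5328, 3.8542, 45.301]
Distance = sqrt(146.3969) = 12.0995


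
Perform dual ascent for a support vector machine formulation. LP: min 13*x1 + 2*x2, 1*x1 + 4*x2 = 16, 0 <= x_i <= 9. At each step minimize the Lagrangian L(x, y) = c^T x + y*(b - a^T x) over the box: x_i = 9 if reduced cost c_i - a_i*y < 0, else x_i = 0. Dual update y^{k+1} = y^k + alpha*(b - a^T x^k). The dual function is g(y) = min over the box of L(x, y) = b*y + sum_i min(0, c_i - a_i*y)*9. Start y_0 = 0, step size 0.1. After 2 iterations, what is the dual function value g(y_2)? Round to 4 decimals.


Dual ascent for LP: min 13*x1 + 2*x2, 1*x1 + 4*x2 = 16, 0 <= x_i <= 9
Step 1: y^k = 0.0, reduced costs: (13.0, 2.0)
  x^k = (0.0, 0.0), subgradient = b - a^T x = 16.0
  y^{k+1} = 0.0 + 0.1*16.0 = 1.6
Step 2: y^k = 1.6, reduced costs: (11.4, -4.4)
  x^k = (0.0, 9.0), subgradient = b - a^T x = -20.0
  y^{k+1} = 1.6 + 0.1*-20.0 = -0.4
Dual objective at y_2 = -0.4: reduced costs (13.4, 3.6), box minimizer x = (0.0, 0.0)
g(y_2) = b*y + (c1 - a1*y)*x1 + (c2 - a2*y)*x2 = 16*(-0.4) + 13.4*0.0 + 3.6*0.0 = -6.4 + 0.0 + 0.0 = -6.4


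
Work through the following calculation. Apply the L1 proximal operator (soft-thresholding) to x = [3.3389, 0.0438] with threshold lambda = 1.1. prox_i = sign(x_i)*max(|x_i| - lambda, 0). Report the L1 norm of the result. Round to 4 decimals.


Soft-thresholding with lambda = 1.1:
prox(3.3389) = sign(3.3389)*max(|3.3389| - 1.1, 0) = 2.2389
prox(0.0438) = sign(0.0438)*max(|0.0438| - 1.1, 0) = 0.0
prox(x) = [2.2389, 0.0]
||prox(x)||_1 = 2.2389 + 0.0 = 2.2389


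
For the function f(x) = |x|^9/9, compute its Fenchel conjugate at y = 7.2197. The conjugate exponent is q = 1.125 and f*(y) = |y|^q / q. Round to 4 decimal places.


The conjugate exponent q satisfies 1/p + 1/q = 1.
p = 9, so q = 9/(9 - 1) = 1.125
|y|^q = 7.2197^1.125 = 9.2434
f*(7.2197) = 9.2434 / 1.125 = 8.2164


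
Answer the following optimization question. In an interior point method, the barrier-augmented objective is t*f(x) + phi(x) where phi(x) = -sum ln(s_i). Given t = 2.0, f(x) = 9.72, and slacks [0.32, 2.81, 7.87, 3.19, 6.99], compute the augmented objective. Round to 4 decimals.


Step 1: Compute log-barrier.
ln values: [-1.1394, 1.0332, 2.0631, 1.16, 1.9445]
phi = -(-1.1394 + 1.0332 + 2.0631 + 1.16 + 1.9445) = -5.0613
Step 2: Compute augmented objective.
t*f(x) = 2.0*9.72 = 19.44
Total = 19.44 - 5.0613 = 14.3787


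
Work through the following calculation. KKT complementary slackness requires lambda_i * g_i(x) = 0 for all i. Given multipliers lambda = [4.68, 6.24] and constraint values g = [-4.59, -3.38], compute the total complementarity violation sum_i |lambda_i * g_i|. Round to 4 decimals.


KKT complementary slackness check:
lambda_1 * g_1 = 4.68 * -4.59 = -21.4812
lambda_2 * g_2 = 6.24 * -3.38 = -21.0912
Total violation = 21.4812 + 21.0912 = 42.5724


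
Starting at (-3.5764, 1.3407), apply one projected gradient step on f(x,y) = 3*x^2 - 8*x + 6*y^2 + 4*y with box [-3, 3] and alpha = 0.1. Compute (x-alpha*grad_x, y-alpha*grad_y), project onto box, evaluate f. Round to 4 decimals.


Step 1: Compute gradient at (-3.5764, 1.3407).
grad_x = 2*3*-3.5764 - 8 = -29.4584
grad_y = 2*6*1.3407 + 4 = 20.0884
Step 2: Gradient step.
x_raw = -3.5764 - 0.1*-29.4584 = -0.6306
y_raw = 1.3407 - 0.1*20.0884 = -0.6681
Step 3: Project onto [-3, 3].
x_proj = clip(-0.6306) = -0.6306
y_proj = clip(-0.6681) = -0.6681
Step 4: Evaluate f.
f(-0.6306, -0.6681) = 6.2432


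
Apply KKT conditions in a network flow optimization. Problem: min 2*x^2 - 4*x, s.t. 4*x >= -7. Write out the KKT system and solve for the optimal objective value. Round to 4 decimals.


Step 1: Try lambda = 0 (constraint inactive).
Stationarity: 2*2*x - 4 = 0
x* = 4/(2*2) = 1.0
Check constraint: 4*1.0 = 4.0 >= -7 -- satisfied.
Step 2: Compute optimal value.
f(x*) = 2*1.0^2 - 4*1.0 = -2.0


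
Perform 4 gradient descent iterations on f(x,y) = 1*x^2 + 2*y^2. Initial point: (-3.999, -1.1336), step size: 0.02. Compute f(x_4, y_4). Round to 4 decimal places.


Gradient descent on f(x,y) = 1*x^2 + 2*y^2.
Starting point: (-3.999, -1.1336), alpha = 0.02
Step 1: grad_x = 2*1*-3.999 = -7.998, grad_y = 2*2*-1.1336 = -4.5344
  x_1 = -3.999 - 0.02*-7.998 = -3.839
  y_1 = -1.1336 - 0.02*-4.5344 = -1.0429
Step 2: grad_x = 2*1*-3.839 = -7.6781, grad_y = 2*2*-1.0429 = -4.1716
  x_2 = -3.839 - 0.02*-7.6781 = -3.6855
  y_2 = -1.0429 - 0.02*-4.1716 = -0.9595
Step 3: grad_x = 2*1*-3.6855 = -7.371, grad_y = 2*2*-0.9595 = -3.8379
  x_3 = -3.6855 - 0.02*-7.371 = -3.5381
  y_3 = -0.9595 - 0.02*-3.8379 = -0.8827
Step 4: grad_x = 2*1*-3.5381 = -7.0761, grad_y = 2*2*-0.8827 = -3.5309
  x_4 = -3.5381 - 0.02*-7.0761 = -3.3965
  y_4 = -0.8827 - 0.02*-3.5309 = -0.8121
f(-3.3965, -0.8121) = 1*(-3.3965)^2 + 2*(-0.8121)^2 = 12.8555


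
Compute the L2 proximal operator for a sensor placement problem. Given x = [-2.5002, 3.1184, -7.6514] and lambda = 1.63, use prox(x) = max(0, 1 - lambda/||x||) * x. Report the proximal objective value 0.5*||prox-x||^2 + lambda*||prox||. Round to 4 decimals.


Step 1: Compute ||x||.
||x|| = 8.6325
Step 2: Compute scaling factor.
scale = max(0, 1 - 1.63/8.6325) = 0.8112
Step 3: prox(x) = [-2.0281, 2.5296, -6.2066]
||prox(x)|| = 7.0025
Step 4: Proximal objective.
0.5*||prox-x||^2 = 1.3285
lambda*||prox|| = 11.4141
Total = 12.7425
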